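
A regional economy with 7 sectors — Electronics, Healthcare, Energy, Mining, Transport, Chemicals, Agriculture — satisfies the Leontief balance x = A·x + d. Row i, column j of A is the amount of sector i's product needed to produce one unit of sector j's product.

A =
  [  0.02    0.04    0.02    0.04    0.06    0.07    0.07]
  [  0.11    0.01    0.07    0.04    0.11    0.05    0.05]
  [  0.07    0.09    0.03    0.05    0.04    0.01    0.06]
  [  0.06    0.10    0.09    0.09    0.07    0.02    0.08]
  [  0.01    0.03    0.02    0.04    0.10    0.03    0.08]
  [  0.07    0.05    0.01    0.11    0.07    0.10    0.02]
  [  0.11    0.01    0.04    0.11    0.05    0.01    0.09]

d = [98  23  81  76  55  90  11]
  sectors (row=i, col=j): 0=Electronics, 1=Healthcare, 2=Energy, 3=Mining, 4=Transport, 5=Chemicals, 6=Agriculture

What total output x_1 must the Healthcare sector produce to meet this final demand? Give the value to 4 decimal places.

Form M = I − A:
  [  0.98   -0.04   -0.02   -0.04   -0.06   -0.07   -0.07]
  [ -0.11    0.99   -0.07   -0.04   -0.11   -0.05   -0.05]
  [ -0.07   -0.09    0.97   -0.05   -0.04   -0.01   -0.06]
  [ -0.06   -0.10   -0.09    0.91   -0.07   -0.02   -0.08]
  [ -0.01   -0.03   -0.02   -0.04    0.90   -0.03   -0.08]
  [ -0.07   -0.05   -0.01   -0.11   -0.07    0.90   -0.02]
  [ -0.11   -0.01   -0.04   -0.11   -0.05   -0.01    0.91]
Leontief inverse L = M⁻¹:
  [  1.0547    0.0631    0.0410    0.0796    0.0990    0.0922    0.1050]
  [  0.1474    1.0431    0.0944    0.0859    0.1598    0.0788    0.0982]
  [  0.1080    0.1143    1.0557    0.0874    0.0829    0.0323    0.0999]
  [  0.1154    0.1399    0.1277    1.1456    0.1311    0.0495    0.1383]
  [  0.0413    0.0511    0.0404    0.0761    1.1380    0.0474    0.1164]
  [  0.1121    0.0862    0.0405    0.1614    0.1242    1.1335    0.0660]
  [  0.1513    0.0448    0.0705    0.1588    0.0971    0.0345    1.1409]
Total output x = L · d:
  x_0 = 1.0547·98 + 0.0631·23 + 0.0410·81 + 0.0796·76 + 0.0990·55 + 0.0922·90 + 0.1050·11 = 129.0835
  x_1 = 0.1474·98 + 1.0431·23 + 0.0944·81 + 0.0859·76 + 0.1598·55 + 0.0788·90 + 0.0982·11 = 69.5764
  x_2 = 0.1080·98 + 0.1143·23 + 1.0557·81 + 0.0874·76 + 0.0829·55 + 0.0323·90 + 0.0999·11 = 113.9270
  x_3 = 0.1154·98 + 0.1399·23 + 0.1277·81 + 1.1456·76 + 0.1311·55 + 0.0495·90 + 0.1383·11 = 125.1183
  x_4 = 0.0413·98 + 0.0511·23 + 0.0404·81 + 0.0761·76 + 1.1380·55 + 0.0474·90 + 0.1164·11 = 82.4164
  x_5 = 0.1121·98 + 0.0862·23 + 0.0405·81 + 0.1614·76 + 0.1242·55 + 1.1335·90 + 0.0660·11 = 138.0875
  x_6 = 0.1513·98 + 0.0448·23 + 0.0705·81 + 0.1588·76 + 0.0971·55 + 0.0345·90 + 1.1409·11 = 54.6338

69.5764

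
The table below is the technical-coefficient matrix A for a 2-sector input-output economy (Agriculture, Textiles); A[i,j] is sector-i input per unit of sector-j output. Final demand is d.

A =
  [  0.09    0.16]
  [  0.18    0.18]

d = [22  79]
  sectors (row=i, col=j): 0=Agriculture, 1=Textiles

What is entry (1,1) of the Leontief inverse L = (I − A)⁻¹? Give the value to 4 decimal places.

Form M = I − A:
  [  0.91   -0.16]
  [ -0.18    0.82]
Leontief inverse L = M⁻¹:
  [  1.1430    0.2230]
  [  0.2509    1.2685]
Total output x = L · d:
  x_0 = 1.1430·22 + 0.2230·79 = 42.7655
  x_1 = 0.2509·22 + 1.2685·79 = 105.7290

L[1,1] = 1.2685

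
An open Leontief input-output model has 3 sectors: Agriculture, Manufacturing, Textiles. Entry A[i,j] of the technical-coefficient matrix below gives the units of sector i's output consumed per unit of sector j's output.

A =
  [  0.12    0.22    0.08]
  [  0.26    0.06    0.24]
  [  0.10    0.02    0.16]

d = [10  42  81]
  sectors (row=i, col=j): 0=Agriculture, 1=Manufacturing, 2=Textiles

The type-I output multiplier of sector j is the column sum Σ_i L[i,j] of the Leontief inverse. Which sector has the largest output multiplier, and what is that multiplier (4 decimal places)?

Form M = I − A:
  [  0.88   -0.22   -0.08]
  [ -0.26    0.94   -0.24]
  [ -0.10   -0.02    0.84]
Leontief inverse L = M⁻¹:
  [  1.2470    0.2962    0.2034]
  [  0.3852    1.1618    0.3686]
  [  0.1576    0.0629    1.2235]
Total output x = L · d:
  x_0 = 1.2470·10 + 0.2962·42 + 0.2034·81 = 41.3830
  x_1 = 0.3852·10 + 1.1618·42 + 0.3686·81 = 82.5067
  x_2 = 0.1576·10 + 0.0629·42 + 1.2235·81 = 103.3196
Output multipliers (column sums of L):
  Agriculture: 1.7898
  Manufacturing: 1.5209
  Textiles: 1.7955

Textiles (1.7955)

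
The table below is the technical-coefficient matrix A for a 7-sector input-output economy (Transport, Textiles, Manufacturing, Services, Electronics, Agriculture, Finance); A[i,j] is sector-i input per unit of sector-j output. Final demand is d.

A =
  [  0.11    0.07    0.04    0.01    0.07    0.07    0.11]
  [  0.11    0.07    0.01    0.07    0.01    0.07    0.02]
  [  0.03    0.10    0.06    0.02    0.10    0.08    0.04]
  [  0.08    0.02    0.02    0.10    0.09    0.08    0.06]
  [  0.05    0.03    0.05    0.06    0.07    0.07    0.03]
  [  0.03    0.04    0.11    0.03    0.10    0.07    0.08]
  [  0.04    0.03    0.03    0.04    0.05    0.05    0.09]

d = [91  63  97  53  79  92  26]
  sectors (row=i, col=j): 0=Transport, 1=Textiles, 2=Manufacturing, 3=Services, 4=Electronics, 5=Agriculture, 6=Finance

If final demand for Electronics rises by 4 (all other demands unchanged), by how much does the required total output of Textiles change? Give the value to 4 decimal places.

0.2116

Form M = I − A:
  [  0.89   -0.07   -0.04   -0.01   -0.07   -0.07   -0.11]
  [ -0.11    0.93   -0.01   -0.07   -0.01   -0.07   -0.02]
  [ -0.03   -0.10    0.94   -0.02   -0.10   -0.08   -0.04]
  [ -0.08   -0.02   -0.02    0.90   -0.09   -0.08   -0.06]
  [ -0.05   -0.03   -0.05   -0.06    0.93   -0.07   -0.03]
  [ -0.03   -0.04   -0.11   -0.03   -0.10    0.93   -0.08]
  [ -0.04   -0.03   -0.03   -0.04   -0.05   -0.05    0.91]
Leontief inverse L = M⁻¹:
  [  1.1624    0.1114    0.0779    0.0430    0.1234    0.1244    0.1642]
  [  0.1560    1.1019    0.0386    0.0984    0.0529    0.1138    0.0630]
  [  0.0751    0.1376    1.0953    0.0537    0.1484    0.1303    0.0801]
  [  0.1286    0.0543    0.0572    1.1372    0.1468    0.1335    0.1108]
  [  0.0877    0.0603    0.0810    0.0886    1.1157    0.1134    0.0681]
  [  0.0730    0.0803    0.1491    0.0638    0.1561    1.1236    0.1253]
  [  0.0732    0.0559    0.0560    0.0653    0.0884    0.0874    1.1263]
Total output x = L · d:
  x_0 = 1.1624·91 + 0.1114·63 + 0.0779·97 + 0.0430·53 + 0.1234·79 + 0.1244·92 + 0.1642·26 = 148.0975
  x_1 = 0.1560·91 + 1.1019·63 + 0.0386·97 + 0.0984·53 + 0.0529·79 + 0.1138·92 + 0.0630·26 = 108.8641
  x_2 = 0.0751·91 + 0.1376·63 + 1.0953·97 + 0.0537·53 + 0.1484·79 + 0.1303·92 + 0.0801·26 = 150.3898
  x_3 = 0.1286·91 + 0.0543·63 + 0.0572·97 + 1.1372·53 + 0.1468·79 + 0.1335·92 + 0.1108·26 = 107.7072
  x_4 = 0.0877·91 + 0.0603·63 + 0.0810·97 + 0.0886·53 + 1.1157·79 + 0.1134·92 + 0.0681·26 = 124.6765
  x_5 = 0.0730·91 + 0.0803·63 + 0.1491·97 + 0.0638·53 + 0.1561·79 + 1.1236·92 + 0.1253·26 = 148.5043
  x_6 = 0.0732·91 + 0.0559·63 + 0.0560·97 + 0.0653·53 + 0.0884·79 + 0.0874·92 + 1.1263·26 = 63.3724
Δx_1 = L[1,4] · Δd_4 = 0.0529 · 4 = 0.2116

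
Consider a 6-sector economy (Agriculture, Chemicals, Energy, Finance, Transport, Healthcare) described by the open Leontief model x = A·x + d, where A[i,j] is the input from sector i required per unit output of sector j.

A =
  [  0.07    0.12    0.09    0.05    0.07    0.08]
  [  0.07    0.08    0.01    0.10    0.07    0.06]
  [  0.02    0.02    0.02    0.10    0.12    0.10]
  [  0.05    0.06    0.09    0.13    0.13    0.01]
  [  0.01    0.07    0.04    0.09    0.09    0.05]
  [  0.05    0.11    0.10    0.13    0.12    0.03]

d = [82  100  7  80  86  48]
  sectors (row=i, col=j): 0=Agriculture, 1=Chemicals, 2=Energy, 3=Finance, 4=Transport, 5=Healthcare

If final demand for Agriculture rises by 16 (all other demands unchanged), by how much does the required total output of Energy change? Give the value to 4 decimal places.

0.7420

Form M = I − A:
  [  0.93   -0.12   -0.09   -0.05   -0.07   -0.08]
  [ -0.07    0.92   -0.01   -0.10   -0.07   -0.06]
  [ -0.02   -0.02    0.98   -0.10   -0.12   -0.10]
  [ -0.05   -0.06   -0.09    0.87   -0.13   -0.01]
  [ -0.01   -0.07   -0.04   -0.09    0.91   -0.05]
  [ -0.05   -0.11   -0.10   -0.13   -0.12    0.97]
Leontief inverse L = M⁻¹:
  [  1.1076    0.1829    0.1351    0.1348    0.1529    0.1259]
  [  0.1021    1.1341    0.0517    0.1704    0.1385    0.0928]
  [  0.0464    0.0703    1.0621    0.1719    0.1906    0.1293]
  [  0.0817    0.1149    0.1339    1.2124    0.2127    0.0511]
  [  0.0350    0.1133    0.0736    0.1544    1.1524    0.0785]
  [  0.0887    0.1747    0.1494    0.2256    0.2143    1.0778]
Total output x = L · d:
  x_0 = 1.1076·82 + 0.1829·100 + 0.1351·7 + 0.1348·80 + 0.1529·86 + 0.1259·48 = 140.0362
  x_1 = 0.1021·82 + 1.1341·100 + 0.0517·7 + 0.1704·80 + 0.1385·86 + 0.0928·48 = 152.1445
  x_2 = 0.0464·82 + 0.0703·100 + 1.0621·7 + 0.1719·80 + 0.1906·86 + 0.1293·48 = 54.6180
  x_3 = 0.0817·82 + 0.1149·100 + 0.1339·7 + 1.2124·80 + 0.2127·86 + 0.0511·48 = 136.8731
  x_4 = 0.0350·82 + 0.1133·100 + 0.0736·7 + 0.1544·80 + 1.1524·86 + 0.0785·48 = 129.9496
  x_5 = 0.0887·82 + 0.1747·100 + 0.1494·7 + 0.2256·80 + 0.2143·86 + 1.0778·48 = 114.0072
Δx_2 = L[2,0] · Δd_0 = 0.0464 · 16 = 0.7420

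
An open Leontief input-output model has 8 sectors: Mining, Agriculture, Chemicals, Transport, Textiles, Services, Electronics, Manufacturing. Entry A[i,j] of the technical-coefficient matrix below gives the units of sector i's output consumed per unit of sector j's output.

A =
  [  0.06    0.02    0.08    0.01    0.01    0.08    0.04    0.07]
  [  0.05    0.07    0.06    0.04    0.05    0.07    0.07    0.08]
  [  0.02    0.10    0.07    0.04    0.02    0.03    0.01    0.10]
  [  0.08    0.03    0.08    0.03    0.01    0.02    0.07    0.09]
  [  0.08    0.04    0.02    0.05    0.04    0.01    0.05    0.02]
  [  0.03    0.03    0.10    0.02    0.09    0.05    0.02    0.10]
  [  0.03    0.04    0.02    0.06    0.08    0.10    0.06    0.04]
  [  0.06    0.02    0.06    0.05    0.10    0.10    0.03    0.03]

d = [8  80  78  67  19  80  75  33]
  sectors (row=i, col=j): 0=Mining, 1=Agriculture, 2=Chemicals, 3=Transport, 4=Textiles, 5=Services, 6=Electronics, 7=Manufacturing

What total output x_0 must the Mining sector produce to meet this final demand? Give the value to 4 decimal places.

43.0839

Form M = I − A:
  [  0.94   -0.02   -0.08   -0.01   -0.01   -0.08   -0.04   -0.07]
  [ -0.05    0.93   -0.06   -0.04   -0.05   -0.07   -0.07   -0.08]
  [ -0.02   -0.10    0.93   -0.04   -0.02   -0.03   -0.01   -0.10]
  [ -0.08   -0.03   -0.08    0.97   -0.01   -0.02   -0.07   -0.09]
  [ -0.08   -0.04   -0.02   -0.05    0.96   -0.01   -0.05   -0.02]
  [ -0.03   -0.03   -0.10   -0.02   -0.09    0.95   -0.02   -0.10]
  [ -0.03   -0.04   -0.02   -0.06   -0.08   -0.10    0.94   -0.04]
  [ -0.06   -0.02   -0.06   -0.05   -0.10   -0.10   -0.03    0.97]
Leontief inverse L = M⁻¹:
  [  1.0887    0.0485    0.1220    0.0327    0.0449    0.1188    0.0622    0.1139]
  [  0.0913    1.1070    0.1114    0.0720    0.0958    0.1205    0.1048    0.1348]
  [  0.0539    0.1325    1.1132    0.0662    0.0563    0.0708    0.0381    0.1457]
  [  0.1136    0.0610    0.1234    1.0565    0.0463    0.0652    0.0975    0.1357]
  [  0.1078    0.0615    0.0515    0.0688    1.0634    0.0413    0.0740    0.0538]
  [  0.0673    0.0645    0.1447    0.0490    0.1291    1.0905    0.0476    0.1467]
  [  0.0676    0.0697    0.0645    0.0873    0.1197    0.1400    1.0912    0.0873]
  [  0.0986    0.0523    0.1073    0.0769    0.1373    0.1386    0.0597    1.0801]
Total output x = L · d:
  x_0 = 1.0887·8 + 0.0485·80 + 0.1220·78 + 0.0327·67 + 0.0449·19 + 0.1188·80 + 0.0622·75 + 0.1139·33 = 43.0839
  x_1 = 0.0913·8 + 1.1070·80 + 0.1114·78 + 0.0720·67 + 0.0958·19 + 0.1205·80 + 0.1048·75 + 0.1348·33 = 126.5761
  x_2 = 0.0539·8 + 0.1325·80 + 1.1132·78 + 0.0662·67 + 0.0563·19 + 0.0708·80 + 0.0381·75 + 0.1457·33 = 116.6901
  x_3 = 0.1136·8 + 0.0610·80 + 0.1234·78 + 1.0565·67 + 0.0463·19 + 0.0652·80 + 0.0975·75 + 0.1357·33 = 104.0933
  x_4 = 0.1078·8 + 0.0615·80 + 0.0515·78 + 0.0688·67 + 1.0634·19 + 0.0413·80 + 0.0740·75 + 0.0538·33 = 45.2478
  x_5 = 0.0673·8 + 0.0645·80 + 0.1447·78 + 0.0490·67 + 0.1291·19 + 1.0905·80 + 0.0476·75 + 0.1467·33 = 118.3661
  x_6 = 0.0676·8 + 0.0697·80 + 0.0645·78 + 0.0873·67 + 0.1197·19 + 0.1400·80 + 1.0912·75 + 0.0873·33 = 115.1955
  x_7 = 0.0986·8 + 0.0523·80 + 0.1073·78 + 0.0769·67 + 0.1373·19 + 0.1386·80 + 0.0597·75 + 1.0801·33 = 72.3092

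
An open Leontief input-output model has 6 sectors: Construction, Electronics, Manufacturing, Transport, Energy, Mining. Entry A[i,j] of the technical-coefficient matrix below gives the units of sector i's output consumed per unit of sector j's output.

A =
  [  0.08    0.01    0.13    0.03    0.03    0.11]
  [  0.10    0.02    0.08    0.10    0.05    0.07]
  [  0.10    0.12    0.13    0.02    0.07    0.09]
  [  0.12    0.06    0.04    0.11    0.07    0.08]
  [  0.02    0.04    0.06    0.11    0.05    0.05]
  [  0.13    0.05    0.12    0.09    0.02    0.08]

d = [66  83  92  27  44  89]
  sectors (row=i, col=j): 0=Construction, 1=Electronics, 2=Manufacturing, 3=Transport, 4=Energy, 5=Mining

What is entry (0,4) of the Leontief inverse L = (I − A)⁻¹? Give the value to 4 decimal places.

Form M = I − A:
  [  0.92   -0.01   -0.13   -0.03   -0.03   -0.11]
  [ -0.10    0.98   -0.08   -0.10   -0.05   -0.07]
  [ -0.10   -0.12    0.87   -0.02   -0.07   -0.09]
  [ -0.12   -0.06   -0.04    0.89   -0.07   -0.08]
  [ -0.02   -0.04   -0.06   -0.11    0.95   -0.05]
  [ -0.13   -0.05   -0.12   -0.09   -0.02    0.92]
Leontief inverse L = M⁻¹:
  [  1.1508    0.0532    0.2084    0.0747    0.0636    0.1720]
  [  0.1730    1.0609    0.1550    0.1529    0.0868    0.1346]
  [  0.1896    0.1709    1.2287    0.0846    0.1153    0.1695]
  [  0.2011    0.1011    0.1218    1.1734    0.1103    0.1517]
  [  0.0783    0.0735    0.1138    0.1570    1.0810    0.0985]
  [  0.2181    0.0990    0.2125    0.1481    0.0630    1.1577]
Total output x = L · d:
  x_0 = 1.1508·66 + 0.0532·83 + 0.2084·92 + 0.0747·27 + 0.0636·44 + 0.1720·89 = 119.6668
  x_1 = 0.1730·66 + 1.0609·83 + 0.1550·92 + 0.1529·27 + 0.0868·44 + 0.1346·89 = 133.6581
  x_2 = 0.1896·66 + 0.1709·83 + 1.2287·92 + 0.0846·27 + 0.1153·44 + 0.1695·89 = 162.1863
  x_3 = 0.2011·66 + 0.1011·83 + 0.1218·92 + 1.1734·27 + 0.1103·44 + 0.1517·89 = 82.9051
  x_4 = 0.0783·66 + 0.0735·83 + 0.1138·92 + 0.1570·27 + 1.0810·44 + 0.0985·89 = 82.3039
  x_5 = 0.2181·66 + 0.0990·83 + 0.2125·92 + 0.1481·27 + 0.0630·44 + 1.1577·89 = 151.9668

L[0,4] = 0.0636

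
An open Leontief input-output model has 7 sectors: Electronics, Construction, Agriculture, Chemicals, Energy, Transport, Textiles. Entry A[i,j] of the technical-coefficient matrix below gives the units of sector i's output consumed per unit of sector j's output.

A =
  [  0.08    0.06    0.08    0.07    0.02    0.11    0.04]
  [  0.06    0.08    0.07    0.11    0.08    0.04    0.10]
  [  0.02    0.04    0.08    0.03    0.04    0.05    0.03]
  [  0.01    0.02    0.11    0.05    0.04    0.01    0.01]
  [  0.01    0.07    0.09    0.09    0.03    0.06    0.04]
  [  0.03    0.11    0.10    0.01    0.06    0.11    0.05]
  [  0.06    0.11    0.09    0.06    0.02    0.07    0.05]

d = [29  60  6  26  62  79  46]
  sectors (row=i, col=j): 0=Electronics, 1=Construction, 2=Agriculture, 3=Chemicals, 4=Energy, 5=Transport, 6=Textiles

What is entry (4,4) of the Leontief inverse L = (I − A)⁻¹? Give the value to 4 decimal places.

Form M = I − A:
  [  0.92   -0.06   -0.08   -0.07   -0.02   -0.11   -0.04]
  [ -0.06    0.92   -0.07   -0.11   -0.08   -0.04   -0.10]
  [ -0.02   -0.04    0.92   -0.03   -0.04   -0.05   -0.03]
  [ -0.01   -0.02   -0.11    0.95   -0.04   -0.01   -0.01]
  [ -0.01   -0.07   -0.09   -0.09    0.97   -0.06   -0.04]
  [ -0.03   -0.11   -0.10   -0.01   -0.06    0.89   -0.05]
  [ -0.06   -0.11   -0.09   -0.06   -0.02   -0.07    0.95]
Leontief inverse L = M⁻¹:
  [  1.1096    0.1137    0.1487    0.1112    0.0545    0.1615    0.0753]
  [  0.0928    1.1398    0.1496    0.1645    0.1174    0.0919    0.1401]
  [  0.0364    0.0728    1.1222    0.0565    0.0614    0.0797    0.0520]
  [  0.0207    0.0418    0.1443    1.0708    0.0564    0.0304    0.0251]
  [  0.0309    0.1113    0.1469    0.1255    1.0593    0.0953    0.0686]
  [  0.0604    0.1700    0.1700    0.0569    0.0984    1.1627    0.0917]
  [  0.0907    0.1636    0.1578    0.1059    0.0560    0.1180    1.0883]
Total output x = L · d:
  x_0 = 1.1096·29 + 0.1137·60 + 0.1487·6 + 0.1112·26 + 0.0545·62 + 0.1615·79 + 0.0753·46 = 62.3859
  x_1 = 0.0928·29 + 1.1398·60 + 0.1496·6 + 0.1645·26 + 0.1174·62 + 0.0919·79 + 0.1401·46 = 97.2367
  x_2 = 0.0364·29 + 0.0728·60 + 1.1222·6 + 0.0565·26 + 0.0614·62 + 0.0797·79 + 0.0520·46 = 26.1172
  x_3 = 0.0207·29 + 0.0418·60 + 0.1443·6 + 1.0708·26 + 0.0564·62 + 0.0304·79 + 0.0251·46 = 38.8641
  x_4 = 0.0309·29 + 0.1113·60 + 0.1469·6 + 0.1255·26 + 1.0593·62 + 0.0953·79 + 0.0686·46 = 88.0789
  x_5 = 0.0604·29 + 0.1700·60 + 0.1700·6 + 0.0569·26 + 0.0984·62 + 1.1627·79 + 0.0917·46 = 116.6321
  x_6 = 0.0907·29 + 0.1636·60 + 0.1578·6 + 0.1059·26 + 0.0560·62 + 0.1180·79 + 1.0883·46 = 78.9973

L[4,4] = 1.0593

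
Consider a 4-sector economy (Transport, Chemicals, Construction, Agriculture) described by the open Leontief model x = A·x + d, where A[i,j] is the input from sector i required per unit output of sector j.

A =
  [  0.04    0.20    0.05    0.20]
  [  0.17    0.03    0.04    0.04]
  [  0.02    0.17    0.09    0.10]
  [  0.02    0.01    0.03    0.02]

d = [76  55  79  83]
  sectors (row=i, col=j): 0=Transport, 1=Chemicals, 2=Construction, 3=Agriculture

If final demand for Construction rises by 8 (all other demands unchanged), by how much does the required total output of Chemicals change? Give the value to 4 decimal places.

Form M = I − A:
  [  0.96   -0.20   -0.05   -0.20]
  [ -0.17    0.97   -0.04   -0.04]
  [ -0.02   -0.17    0.91   -0.10]
  [ -0.02   -0.01   -0.03    0.98]
Leontief inverse L = M⁻¹:
  [  1.0910    0.2412    0.0785    0.2405]
  [  0.1949    1.0828    0.0613    0.0902]
  [  0.0633    0.2100    1.1161    0.1354]
  [  0.0262    0.0224    0.0364    1.0304]
Total output x = L · d:
  x_0 = 1.0910·76 + 0.2412·55 + 0.0785·79 + 0.2405·83 = 122.3449
  x_1 = 0.1949·76 + 1.0828·55 + 0.0613·79 + 0.0902·83 = 86.6949
  x_2 = 0.0633·76 + 0.2100·55 + 1.1161·79 + 0.1354·83 = 115.7659
  x_3 = 0.0262·76 + 0.0224·55 + 0.0364·79 + 1.0304·83 = 91.6192
Δx_1 = L[1,2] · Δd_2 = 0.0613 · 8 = 0.4902

0.4902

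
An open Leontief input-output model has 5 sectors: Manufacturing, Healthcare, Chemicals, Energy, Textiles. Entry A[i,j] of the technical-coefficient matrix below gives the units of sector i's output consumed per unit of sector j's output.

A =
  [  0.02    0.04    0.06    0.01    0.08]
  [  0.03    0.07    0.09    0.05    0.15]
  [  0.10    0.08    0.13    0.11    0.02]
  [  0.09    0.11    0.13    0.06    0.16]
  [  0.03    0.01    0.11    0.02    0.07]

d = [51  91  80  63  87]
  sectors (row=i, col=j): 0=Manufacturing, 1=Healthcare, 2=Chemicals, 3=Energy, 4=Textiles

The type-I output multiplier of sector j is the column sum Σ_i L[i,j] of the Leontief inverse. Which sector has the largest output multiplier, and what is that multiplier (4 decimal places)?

Chemicals (1.8292)

Form M = I − A:
  [  0.98   -0.04   -0.06   -0.01   -0.08]
  [ -0.03    0.93   -0.09   -0.05   -0.15]
  [ -0.10   -0.08    0.87   -0.11   -0.02]
  [ -0.09   -0.11   -0.13    0.94   -0.16]
  [ -0.03   -0.01   -0.11   -0.02    0.93]
Leontief inverse L = M⁻¹:
  [  1.0376    0.0572    0.0949    0.0274    0.1052]
  [  0.0634    1.1033    0.1561    0.0819    0.2008]
  [  0.1435    0.1287    1.2060    0.1513    0.0851]
  [  0.1358    0.1579    0.2200    1.1044    0.2319]
  [  0.0540    0.0323    0.1521    0.0434    1.0959]
Total output x = L · d:
  x_0 = 1.0376·51 + 0.0572·91 + 0.0949·80 + 0.0274·63 + 0.1052·87 = 76.5907
  x_1 = 0.0634·51 + 1.1033·91 + 0.1561·80 + 0.0819·63 + 0.2008·87 = 138.7545
  x_2 = 0.1435·51 + 0.1287·91 + 1.2060·80 + 0.1513·63 + 0.0851·87 = 132.4473
  x_3 = 0.1358·51 + 0.1579·91 + 0.2200·80 + 1.1044·63 + 0.2319·87 = 128.6439
  x_4 = 0.0540·51 + 0.0323·91 + 0.1521·80 + 0.0434·63 + 1.0959·87 = 115.9434
Output multipliers (column sums of L):
  Manufacturing: 1.4343
  Healthcare: 1.4794
  Chemicals: 1.8292
  Energy: 1.4084
  Textiles: 1.7189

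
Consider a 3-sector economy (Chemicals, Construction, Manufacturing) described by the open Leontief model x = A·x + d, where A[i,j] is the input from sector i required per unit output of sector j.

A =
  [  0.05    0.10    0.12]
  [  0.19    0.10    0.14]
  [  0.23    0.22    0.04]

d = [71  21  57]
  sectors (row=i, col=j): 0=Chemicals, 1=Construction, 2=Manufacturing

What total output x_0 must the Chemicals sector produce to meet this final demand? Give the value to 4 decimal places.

92.7849

Form M = I − A:
  [  0.95   -0.10   -0.12]
  [ -0.19    0.90   -0.14]
  [ -0.23   -0.22    0.96]
Leontief inverse L = M⁻¹:
  [  1.1256    0.1654    0.1648]
  [  0.2899    1.1948    0.2105]
  [  0.3361    0.3134    1.1294]
Total output x = L · d:
  x_0 = 1.1256·71 + 0.1654·21 + 0.1648·57 = 92.7849
  x_1 = 0.2899·71 + 1.1948·21 + 0.2105·57 = 57.6712
  x_2 = 0.3361·71 + 0.3134·21 + 1.1294·57 = 94.8210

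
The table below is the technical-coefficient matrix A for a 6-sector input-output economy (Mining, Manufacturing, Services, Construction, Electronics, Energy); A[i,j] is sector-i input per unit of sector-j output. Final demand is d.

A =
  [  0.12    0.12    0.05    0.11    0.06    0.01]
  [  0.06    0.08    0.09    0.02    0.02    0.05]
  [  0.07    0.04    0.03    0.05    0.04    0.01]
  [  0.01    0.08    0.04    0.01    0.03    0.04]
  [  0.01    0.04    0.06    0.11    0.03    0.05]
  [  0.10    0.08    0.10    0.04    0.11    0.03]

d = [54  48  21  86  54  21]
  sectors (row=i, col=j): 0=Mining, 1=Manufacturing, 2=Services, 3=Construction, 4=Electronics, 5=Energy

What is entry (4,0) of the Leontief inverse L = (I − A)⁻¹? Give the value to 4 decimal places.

Form M = I − A:
  [  0.88   -0.12   -0.05   -0.11   -0.06   -0.01]
  [ -0.06    0.92   -0.09   -0.02   -0.02   -0.05]
  [ -0.07   -0.04    0.97   -0.05   -0.04   -0.01]
  [ -0.01   -0.08   -0.04    0.99   -0.03   -0.04]
  [ -0.01   -0.04   -0.06   -0.11    0.97   -0.05]
  [ -0.10   -0.08   -0.10   -0.04   -0.11    0.97]
Leontief inverse L = M⁻¹:
  [  1.1619    0.1750    0.0910    0.1483    0.0875    0.0326]
  [  0.0938    1.1158    0.1195    0.0463    0.0424    0.0638]
  [  0.0920    0.0681    1.0505    0.0716    0.0550    0.0211]
  [  0.0297    0.1020    0.0612    1.0255    0.0439    0.0508]
  [  0.0322    0.0703    0.0850    0.1285    1.0491    0.0642]
  [  0.1419    0.1293    0.1397    0.0833    0.1390    1.0511]
Total output x = L · d:
  x_0 = 1.1619·54 + 0.1750·48 + 0.0910·21 + 0.1483·86 + 0.0875·54 + 0.0326·21 = 91.2181
  x_1 = 0.0938·54 + 1.1158·48 + 0.1195·21 + 0.0463·86 + 0.0424·54 + 0.0638·21 = 68.7463
  x_2 = 0.0920·54 + 0.0681·48 + 1.0505·21 + 0.0716·86 + 0.0550·54 + 0.0211·21 = 39.8758
  x_3 = 0.0297·54 + 0.1020·48 + 0.0612·21 + 1.0255·86 + 0.0439·54 + 0.0508·21 = 99.4214
  x_4 = 0.0322·54 + 0.0703·48 + 0.0850·21 + 0.1285·86 + 1.0491·54 + 0.0642·21 = 75.9467
  x_5 = 0.1419·54 + 0.1293·48 + 0.1397·21 + 0.0833·86 + 0.1390·54 + 1.0511·21 = 53.5465

L[4,0] = 0.0322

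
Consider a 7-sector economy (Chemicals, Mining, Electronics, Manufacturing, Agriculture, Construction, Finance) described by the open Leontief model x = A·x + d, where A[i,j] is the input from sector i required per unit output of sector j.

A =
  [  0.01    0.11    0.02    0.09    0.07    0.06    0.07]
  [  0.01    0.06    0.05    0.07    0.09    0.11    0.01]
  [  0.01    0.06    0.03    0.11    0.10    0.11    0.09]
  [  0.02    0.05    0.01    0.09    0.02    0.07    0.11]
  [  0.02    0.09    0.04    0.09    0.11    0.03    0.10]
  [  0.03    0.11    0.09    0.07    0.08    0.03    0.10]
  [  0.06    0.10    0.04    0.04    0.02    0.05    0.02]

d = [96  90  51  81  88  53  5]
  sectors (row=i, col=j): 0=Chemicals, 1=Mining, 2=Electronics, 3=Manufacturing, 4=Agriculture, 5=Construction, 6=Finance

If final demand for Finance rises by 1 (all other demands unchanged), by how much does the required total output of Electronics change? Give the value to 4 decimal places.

0.1547

Form M = I − A:
  [  0.99   -0.11   -0.02   -0.09   -0.07   -0.06   -0.07]
  [ -0.01    0.94   -0.05   -0.07   -0.09   -0.11   -0.01]
  [ -0.01   -0.06    0.97   -0.11   -0.10   -0.11   -0.09]
  [ -0.02   -0.05   -0.01    0.91   -0.02   -0.07   -0.11]
  [ -0.02   -0.09   -0.04   -0.09    0.89   -0.03   -0.10]
  [ -0.03   -0.11   -0.09   -0.07   -0.08    0.97   -0.10]
  [ -0.06   -0.10   -0.04   -0.04   -0.02   -0.05    0.98]
Leontief inverse L = M⁻¹:
  [  1.0282    0.1683    0.0513    0.1463    0.1194    0.1089    0.1196]
  [  0.0262    1.1177    0.0824    0.1274    0.1426    0.1547    0.0655]
  [  0.0333    0.1323    1.0684    0.1777    0.1582    0.1639    0.1547]
  [  0.0380    0.1015    0.0364    1.1355    0.0561    0.1095    0.1514]
  [  0.0409    0.1555    0.0727    0.1533    1.1652    0.0835    0.1558]
  [  0.0514    0.1794    0.1253    0.1389    0.1410    1.0912    0.1583]
  [  0.0720    0.1462    0.0645    0.0858    0.0616    0.0910    1.0582]
Total output x = L · d:
  x_0 = 1.0282·96 + 0.1683·90 + 0.0513·51 + 0.1463·81 + 0.1194·88 + 0.1089·53 + 0.1196·5 = 145.2057
  x_1 = 0.0262·96 + 1.1177·90 + 0.0824·51 + 0.1274·81 + 0.1426·88 + 0.1547·53 + 0.0655·5 = 138.7028
  x_2 = 0.0333·96 + 0.1323·90 + 1.0684·51 + 0.1777·81 + 0.1582·88 + 0.1639·53 + 0.1547·5 = 107.3649
  x_3 = 0.0380·96 + 0.1015·90 + 0.0364·51 + 1.1355·81 + 0.0561·88 + 0.1095·53 + 0.1514·5 = 118.1040
  x_4 = 0.0409·96 + 0.1555·90 + 0.0727·51 + 0.1533·81 + 1.1652·88 + 0.0835·53 + 0.1558·5 = 141.7848
  x_5 = 0.0514·96 + 0.1794·90 + 0.1253·51 + 0.1389·81 + 0.1410·88 + 1.0912·53 + 0.1583·5 = 109.7635
  x_6 = 0.0720·96 + 0.1462·90 + 0.0645·51 + 0.0858·81 + 0.0616·88 + 0.0910·53 + 1.0582·5 = 45.8421
Δx_2 = L[2,6] · Δd_6 = 0.1547 · 1 = 0.1547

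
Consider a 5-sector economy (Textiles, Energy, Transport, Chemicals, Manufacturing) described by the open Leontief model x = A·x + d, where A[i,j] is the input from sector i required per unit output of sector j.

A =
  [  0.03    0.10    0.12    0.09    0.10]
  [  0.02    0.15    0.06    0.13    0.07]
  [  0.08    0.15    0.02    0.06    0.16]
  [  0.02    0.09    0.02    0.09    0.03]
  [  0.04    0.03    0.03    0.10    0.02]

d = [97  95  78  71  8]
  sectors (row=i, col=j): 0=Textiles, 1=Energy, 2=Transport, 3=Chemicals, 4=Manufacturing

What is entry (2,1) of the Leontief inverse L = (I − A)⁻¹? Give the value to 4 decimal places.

L[2,1] = 0.2196

Form M = I − A:
  [  0.97   -0.10   -0.12   -0.09   -0.10]
  [ -0.02    0.85   -0.06   -0.13   -0.07]
  [ -0.08   -0.15    0.98   -0.06   -0.16]
  [ -0.02   -0.09   -0.02    0.91   -0.03]
  [ -0.04   -0.03   -0.03   -0.10    0.98]
Leontief inverse L = M⁻¹:
  [  1.0560    0.1719    0.1476    0.1551    0.1489]
  [  0.0410    1.2215    0.0872    0.1966    0.1117]
  [  0.1027    0.2196    1.0553    0.1334    0.2025]
  [  0.0312    0.1315    0.0365    1.1290    0.0531]
  [  0.0507    0.0646    0.0447    0.1316    1.0415]
Total output x = L · d:
  x_0 = 1.0560·97 + 0.1719·95 + 0.1476·78 + 0.1551·71 + 0.1489·8 = 142.4765
  x_1 = 0.0410·97 + 1.2215·95 + 0.0872·78 + 0.1966·71 + 0.1117·8 = 141.6737
  x_2 = 0.1027·97 + 0.2196·95 + 1.0553·78 + 0.1334·71 + 0.2025·8 = 124.2257
  x_3 = 0.0312·97 + 0.1315·95 + 0.0365·78 + 1.1290·71 + 0.0531·8 = 98.9573
  x_4 = 0.0507·97 + 0.0646·95 + 0.0447·78 + 0.1316·71 + 1.0415·8 = 32.2161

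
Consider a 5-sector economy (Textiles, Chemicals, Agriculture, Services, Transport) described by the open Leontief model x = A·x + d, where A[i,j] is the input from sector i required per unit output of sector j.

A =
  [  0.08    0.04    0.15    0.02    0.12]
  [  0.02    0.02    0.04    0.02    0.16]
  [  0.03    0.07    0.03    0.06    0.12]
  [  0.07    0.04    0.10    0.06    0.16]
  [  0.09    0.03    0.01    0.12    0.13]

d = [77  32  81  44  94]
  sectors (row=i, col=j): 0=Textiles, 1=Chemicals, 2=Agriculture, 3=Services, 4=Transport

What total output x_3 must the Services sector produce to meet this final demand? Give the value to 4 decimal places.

Form M = I − A:
  [  0.92   -0.04   -0.15   -0.02   -0.12]
  [ -0.02    0.98   -0.04   -0.02   -0.16]
  [ -0.03   -0.07    0.97   -0.06   -0.12]
  [ -0.07   -0.04   -0.10    0.94   -0.16]
  [ -0.09   -0.03   -0.01   -0.12    0.87]
Leontief inverse L = M⁻¹:
  [  1.1192    0.0677    0.1845    0.0631    0.2039]
  [  0.0496    1.0354    0.0582    0.0543    0.2153]
  [  0.0619    0.0875    1.0558    0.0945    0.1876]
  [  0.1149    0.0674    0.1374    1.1085    0.2511]
  [  0.1340    0.0530    0.0522    0.1624    1.2147]
Total output x = L · d:
  x_0 = 1.1192·77 + 0.0677·32 + 0.1845·81 + 0.0631·44 + 0.2039·94 = 125.2203
  x_1 = 0.0496·77 + 1.0354·32 + 0.0582·81 + 0.0543·44 + 0.2153·94 = 64.2872
  x_2 = 0.0619·77 + 0.0875·32 + 1.0558·81 + 0.0945·44 + 0.1876·94 = 114.8823
  x_3 = 0.1149·77 + 0.0674·32 + 0.1374·81 + 1.1085·44 + 0.2511·94 = 94.5072
  x_4 = 0.1340·77 + 0.0530·32 + 0.0522·81 + 0.1624·44 + 1.2147·94 = 137.5726

94.5072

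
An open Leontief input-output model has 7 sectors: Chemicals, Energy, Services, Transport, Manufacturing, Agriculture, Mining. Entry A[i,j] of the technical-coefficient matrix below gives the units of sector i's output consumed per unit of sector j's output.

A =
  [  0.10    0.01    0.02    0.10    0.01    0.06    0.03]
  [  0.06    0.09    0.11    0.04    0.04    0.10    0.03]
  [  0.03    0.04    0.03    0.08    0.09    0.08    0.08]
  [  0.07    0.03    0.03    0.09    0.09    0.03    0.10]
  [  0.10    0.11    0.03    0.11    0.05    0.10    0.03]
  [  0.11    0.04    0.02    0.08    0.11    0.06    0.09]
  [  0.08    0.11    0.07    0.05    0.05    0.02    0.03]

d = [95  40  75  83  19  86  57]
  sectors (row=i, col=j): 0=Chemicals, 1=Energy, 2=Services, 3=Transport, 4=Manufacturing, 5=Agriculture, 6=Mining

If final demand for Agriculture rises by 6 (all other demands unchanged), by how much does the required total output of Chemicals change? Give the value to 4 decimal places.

0.5498

Form M = I − A:
  [  0.90   -0.01   -0.02   -0.10   -0.01   -0.06   -0.03]
  [ -0.06    0.91   -0.11   -0.04   -0.04   -0.10   -0.03]
  [ -0.03   -0.04    0.97   -0.08   -0.09   -0.08   -0.08]
  [ -0.07   -0.03   -0.03    0.91   -0.09   -0.03   -0.10]
  [ -0.10   -0.11   -0.03   -0.11    0.95   -0.10   -0.03]
  [ -0.11   -0.04   -0.02   -0.08   -0.11    0.94   -0.09]
  [ -0.08   -0.11   -0.07   -0.05   -0.05   -0.02    0.97]
Leontief inverse L = M⁻¹:
  [  1.1485    0.0367    0.0404    0.1485    0.0456    0.0916    0.0652]
  [  0.1260    1.1383    0.1469    0.1065    0.0956    0.1569    0.0797]
  [  0.0949    0.0902    1.0635    0.1430    0.1405    0.1283    0.1244]
  [  0.1343    0.0794    0.0635    1.1538    0.1365    0.0768    0.1421]
  [  0.1780    0.1626    0.0716    0.1858    1.1088    0.1604    0.0848]
  [  0.1870    0.0951    0.0574    0.1551    0.1626    1.1160    0.1380]
  [  0.1358    0.1531    0.1049    0.1069    0.0923    0.0698    1.0689]
Total output x = L · d:
  x_0 = 1.1485·95 + 0.0367·40 + 0.0404·75 + 0.1485·83 + 0.0456·19 + 0.0916·86 + 0.0652·57 = 138.4033
  x_1 = 0.1260·95 + 1.1383·40 + 0.1469·75 + 0.1065·83 + 0.0956·19 + 0.1569·86 + 0.0797·57 = 97.2182
  x_2 = 0.0949·95 + 0.0902·40 + 1.0635·75 + 0.1430·83 + 0.1405·19 + 0.1283·86 + 0.1244·57 = 125.0549
  x_3 = 0.1343·95 + 0.0794·40 + 0.0635·75 + 1.1538·83 + 0.1365·19 + 0.0768·86 + 0.1421·57 = 133.7612
  x_4 = 0.1780·95 + 0.1626·40 + 0.0716·75 + 0.1858·83 + 1.1088·19 + 0.1604·86 + 0.0848·57 = 83.8966
  x_5 = 0.1870·95 + 0.0951·40 + 0.0574·75 + 0.1551·83 + 0.1626·19 + 1.1160·86 + 0.1380·57 = 145.6854
  x_6 = 0.1358·95 + 0.1531·40 + 0.1049·75 + 0.1069·83 + 0.0923·19 + 0.0698·86 + 1.0689·57 = 104.4502
Δx_0 = L[0,5] · Δd_5 = 0.0916 · 6 = 0.5498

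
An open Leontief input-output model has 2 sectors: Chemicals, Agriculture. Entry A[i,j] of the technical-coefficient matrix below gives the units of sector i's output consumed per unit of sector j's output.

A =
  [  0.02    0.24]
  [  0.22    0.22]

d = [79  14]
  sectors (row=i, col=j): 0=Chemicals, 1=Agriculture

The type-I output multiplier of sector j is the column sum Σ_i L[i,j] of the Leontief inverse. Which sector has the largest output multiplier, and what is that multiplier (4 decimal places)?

Form M = I − A:
  [  0.98   -0.24]
  [ -0.22    0.78]
Leontief inverse L = M⁻¹:
  [  1.0961    0.3373]
  [  0.3092    1.3772]
Total output x = L · d:
  x_0 = 1.0961·79 + 0.3373·14 = 91.3153
  x_1 = 0.3092·79 + 1.3772·14 = 43.7043
Output multipliers (column sums of L):
  Chemicals: 1.4053
  Agriculture: 1.7144

Agriculture (1.7144)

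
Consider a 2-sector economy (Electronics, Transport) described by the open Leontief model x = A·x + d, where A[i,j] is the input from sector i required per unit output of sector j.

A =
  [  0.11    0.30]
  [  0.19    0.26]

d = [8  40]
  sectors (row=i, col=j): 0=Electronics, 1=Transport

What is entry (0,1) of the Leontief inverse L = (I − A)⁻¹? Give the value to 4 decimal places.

L[0,1] = 0.4987

Form M = I − A:
  [  0.89   -0.30]
  [ -0.19    0.74]
Leontief inverse L = M⁻¹:
  [  1.2301    0.4987]
  [  0.3158    1.4794]
Total output x = L · d:
  x_0 = 1.2301·8 + 0.4987·40 = 29.7872
  x_1 = 0.3158·8 + 1.4794·40 = 61.7021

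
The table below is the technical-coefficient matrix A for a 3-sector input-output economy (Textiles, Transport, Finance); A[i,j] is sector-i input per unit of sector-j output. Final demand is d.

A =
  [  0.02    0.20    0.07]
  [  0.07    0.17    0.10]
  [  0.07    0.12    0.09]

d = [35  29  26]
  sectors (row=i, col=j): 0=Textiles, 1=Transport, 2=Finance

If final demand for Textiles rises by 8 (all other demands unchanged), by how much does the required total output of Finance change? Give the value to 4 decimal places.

Form M = I − A:
  [  0.98   -0.20   -0.07]
  [ -0.07    0.83   -0.10]
  [ -0.07   -0.12    0.91]
Leontief inverse L = M⁻¹:
  [  1.0474    0.2683    0.1101]
  [  0.0996    1.2498    0.1450]
  [  0.0937    0.1854    1.1265]
Total output x = L · d:
  x_0 = 1.0474·35 + 0.2683·29 + 0.1101·26 = 47.3025
  x_1 = 0.0996·35 + 1.2498·29 + 0.1450·26 = 43.5010
  x_2 = 0.0937·35 + 0.1854·29 + 1.1265·26 = 37.9465
Δx_2 = L[2,0] · Δd_0 = 0.0937 · 8 = 0.7497

0.7497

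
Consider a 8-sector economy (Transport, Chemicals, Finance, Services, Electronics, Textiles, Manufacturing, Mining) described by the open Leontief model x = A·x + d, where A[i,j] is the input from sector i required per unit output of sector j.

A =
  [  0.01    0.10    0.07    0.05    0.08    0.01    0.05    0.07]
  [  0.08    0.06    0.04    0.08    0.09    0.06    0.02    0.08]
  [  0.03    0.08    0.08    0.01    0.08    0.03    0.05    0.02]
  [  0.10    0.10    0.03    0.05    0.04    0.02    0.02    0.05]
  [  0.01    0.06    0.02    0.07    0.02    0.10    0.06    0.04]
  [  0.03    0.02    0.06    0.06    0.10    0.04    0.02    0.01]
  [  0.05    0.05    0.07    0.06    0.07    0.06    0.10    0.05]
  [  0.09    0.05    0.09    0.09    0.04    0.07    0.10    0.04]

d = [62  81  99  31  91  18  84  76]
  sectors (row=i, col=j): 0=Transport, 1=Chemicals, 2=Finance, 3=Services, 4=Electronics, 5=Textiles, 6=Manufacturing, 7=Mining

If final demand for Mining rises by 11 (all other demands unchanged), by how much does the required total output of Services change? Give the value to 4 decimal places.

Form M = I − A:
  [  0.99   -0.10   -0.07   -0.05   -0.08   -0.01   -0.05   -0.07]
  [ -0.08    0.94   -0.04   -0.08   -0.09   -0.06   -0.02   -0.08]
  [ -0.03   -0.08    0.92   -0.01   -0.08   -0.03   -0.05   -0.02]
  [ -0.10   -0.10   -0.03    0.95   -0.04   -0.02   -0.02   -0.05]
  [ -0.01   -0.06   -0.02   -0.07    0.98   -0.10   -0.06   -0.04]
  [ -0.03   -0.02   -0.06   -0.06   -0.10    0.96   -0.02   -0.01]
  [ -0.05   -0.05   -0.07   -0.06   -0.07   -0.06    0.90   -0.05]
  [ -0.09   -0.05   -0.09   -0.09   -0.04   -0.07   -0.10    0.96]
Leontief inverse L = M⁻¹:
  [  1.0532    0.1522    0.1138    0.0984    0.1297    0.0532    0.0922    0.1077]
  [  0.1260    1.1208    0.0897    0.1351    0.1465    0.1052    0.0656    0.1221]
  [  0.0609    0.1233    1.1170    0.0489    0.1243    0.0662    0.0847    0.0508]
  [  0.1386    0.1519    0.0714    1.0955    0.0891    0.0552    0.0564    0.0885]
  [  0.0469    0.1011    0.0572    0.1109    1.0657    0.1327    0.0922    0.0694]
  [  0.0563    0.0593    0.0897    0.0928    0.1353    1.0704    0.0482    0.0351]
  [  0.0947    0.1088    0.1216    0.1128    0.1288    0.1058    1.1491    0.0907]
  [  0.1399    0.1183    0.1483    0.1467    0.1075    0.1165    0.1523    1.0861]
Total output x = L · d:
  x_0 = 1.0532·62 + 0.1522·81 + 0.1138·99 + 0.0984·31 + 0.1297·91 + 0.0532·18 + 0.0922·84 + 0.1077·76 = 120.6345
  x_1 = 0.1260·62 + 1.1208·81 + 0.0897·99 + 0.1351·31 + 0.1465·91 + 0.1052·18 + 0.0656·84 + 0.1221·76 = 141.6785
  x_2 = 0.0609·62 + 0.1233·81 + 1.1170·99 + 0.0489·31 + 0.1243·91 + 0.0662·18 + 0.0847·84 + 0.0508·76 = 149.3391
  x_3 = 0.1386·62 + 0.1519·81 + 0.0714·99 + 1.0955·31 + 0.0891·91 + 0.0552·18 + 0.0564·84 + 0.0885·76 = 82.4864
  x_4 = 0.0469·62 + 0.1011·81 + 0.0572·99 + 0.1109·31 + 1.0657·91 + 0.1327·18 + 0.0922·84 + 0.0694·76 = 132.5780
  x_5 = 0.0563·62 + 0.0593·81 + 0.0897·99 + 0.0928·31 + 0.1353·91 + 1.0704·18 + 0.0482·84 + 0.0351·76 = 58.3461
  x_6 = 0.0947·62 + 0.1088·81 + 0.1216·99 + 0.1128·31 + 0.1288·91 + 0.1058·18 + 1.1491·84 + 0.0907·76 = 147.2613
  x_7 = 0.1399·62 + 0.1183·81 + 0.1483·99 + 0.1467·31 + 0.1075·91 + 0.1165·18 + 0.1523·84 + 1.0861·76 = 144.7071
Δx_3 = L[3,7] · Δd_7 = 0.0885 · 11 = 0.9738

0.9738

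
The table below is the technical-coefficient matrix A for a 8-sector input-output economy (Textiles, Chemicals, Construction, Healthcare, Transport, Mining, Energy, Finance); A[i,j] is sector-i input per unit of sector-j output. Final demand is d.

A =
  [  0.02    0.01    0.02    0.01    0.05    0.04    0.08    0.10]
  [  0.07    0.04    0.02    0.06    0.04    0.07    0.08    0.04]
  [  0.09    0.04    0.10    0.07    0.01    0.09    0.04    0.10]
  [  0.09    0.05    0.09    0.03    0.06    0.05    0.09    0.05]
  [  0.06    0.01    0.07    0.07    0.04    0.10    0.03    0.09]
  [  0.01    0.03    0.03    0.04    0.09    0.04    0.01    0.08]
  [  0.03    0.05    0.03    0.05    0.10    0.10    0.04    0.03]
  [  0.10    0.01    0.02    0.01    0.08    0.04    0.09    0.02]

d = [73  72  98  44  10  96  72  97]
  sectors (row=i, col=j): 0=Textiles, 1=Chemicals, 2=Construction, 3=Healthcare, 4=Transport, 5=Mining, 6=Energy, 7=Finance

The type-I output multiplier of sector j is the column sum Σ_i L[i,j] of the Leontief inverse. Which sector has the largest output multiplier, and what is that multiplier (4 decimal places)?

Form M = I − A:
  [  0.98   -0.01   -0.02   -0.01   -0.05   -0.04   -0.08   -0.10]
  [ -0.07    0.96   -0.02   -0.06   -0.04   -0.07   -0.08   -0.04]
  [ -0.09   -0.04    0.90   -0.07   -0.01   -0.09   -0.04   -0.10]
  [ -0.09   -0.05   -0.09    0.97   -0.06   -0.05   -0.09   -0.05]
  [ -0.06   -0.01   -0.07   -0.07    0.96   -0.10   -0.03   -0.09]
  [ -0.01   -0.03   -0.03   -0.04   -0.09    0.96   -0.01   -0.08]
  [ -0.03   -0.05   -0.03   -0.05   -0.10   -0.10    0.96   -0.03]
  [ -0.10   -0.01   -0.02   -0.01   -0.08   -0.04   -0.09    0.98]
Leontief inverse L = M⁻¹:
  [  1.0522    0.0249    0.0432    0.0321    0.0881    0.0776    0.1105    0.1322]
  [  0.1075    1.0612    0.0513    0.0885    0.0863    0.1163    0.1197    0.0851]
  [  0.1441    0.0664    1.1430    0.1053    0.0656    0.1468    0.0937    0.1603]
  [  0.1387    0.0754    0.1309    1.0673    0.1122    0.1097    0.1382    0.1085]
  [  0.1067    0.0323    0.1086    0.1011    1.0897    0.1495    0.0746    0.1430]
  [  0.0462    0.0446    0.0580    0.0642    0.1240    1.0778    0.0420    0.1164]
  [  0.0702    0.0709    0.0654    0.0828    0.1453    0.1492    1.0775    0.0795]
  [  0.1299    0.0265    0.0468    0.0357    0.1197    0.0831    0.1226    1.0629]
Total output x = L · d:
  x_0 = 1.0522·73 + 0.0249·72 + 0.0432·98 + 0.0321·44 + 0.0881·10 + 0.0776·96 + 0.1105·72 + 0.1322·97 = 113.3634
  x_1 = 0.1075·73 + 1.0612·72 + 0.0513·98 + 0.0885·44 + 0.0863·10 + 0.1163·96 + 0.1197·72 + 0.0851·97 = 122.0754
  x_2 = 0.1441·73 + 0.0664·72 + 1.1430·98 + 0.1053·44 + 0.0656·10 + 0.1468·96 + 0.0937·72 + 0.1603·97 = 168.9933
  x_3 = 0.1387·73 + 0.0754·72 + 0.1309·98 + 1.0673·44 + 0.1122·10 + 0.1097·96 + 0.1382·72 + 0.1085·97 = 107.4801
  x_4 = 0.1067·73 + 0.0323·72 + 0.1086·98 + 0.1011·44 + 1.0897·10 + 0.1495·96 + 0.0746·72 + 0.1430·97 = 69.6923
  x_5 = 0.0462·73 + 0.0446·72 + 0.0580·98 + 0.0642·44 + 0.1240·10 + 1.0778·96 + 0.0420·72 + 0.1164·97 = 134.1065
  x_6 = 0.0702·73 + 0.0709·72 + 0.0654·98 + 0.0828·44 + 0.1453·10 + 0.1492·96 + 1.0775·72 + 0.0795·97 = 121.3414
  x_7 = 0.1299·73 + 0.0265·72 + 0.0468·98 + 0.0357·44 + 0.1197·10 + 0.0831·96 + 0.1226·72 + 1.0629·97 = 138.6450
Output multipliers (column sums of L):
  Textiles: 1.7954
  Chemicals: 1.4022
  Construction: 1.6472
  Healthcare: 1.5771
  Transport: 1.8310
  Mining: 1.9100
  Energy: 1.7787
  Finance: 1.8879

Mining (1.9100)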